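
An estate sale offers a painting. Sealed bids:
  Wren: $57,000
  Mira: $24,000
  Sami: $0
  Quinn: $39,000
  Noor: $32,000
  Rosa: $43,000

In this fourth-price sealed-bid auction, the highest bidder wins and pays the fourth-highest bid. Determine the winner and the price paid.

Rule: the highest bidder wins and pays the fourth-highest bid.
Bids ranked: 57,000 (Wren) > 43,000 (Rosa) > 39,000 (Quinn) > 32,000 (Noor) > 24,000 (Mira) > 0 (Sami)
Wren wins; payment is bid #4 in the ranking = $32,000.

Wren pays $32,000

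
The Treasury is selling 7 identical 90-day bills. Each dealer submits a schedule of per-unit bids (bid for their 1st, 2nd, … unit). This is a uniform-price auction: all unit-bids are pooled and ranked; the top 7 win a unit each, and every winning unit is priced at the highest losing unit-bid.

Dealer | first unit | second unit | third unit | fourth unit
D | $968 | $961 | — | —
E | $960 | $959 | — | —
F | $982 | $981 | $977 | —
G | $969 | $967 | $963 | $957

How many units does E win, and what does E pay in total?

Merging the schedules and taking the best 7: 982 (F-1), 981 (F-2), 977 (F-3), 969 (G-1), 968 (D-1), 967 (G-2), 963 (G-3)
The (k+1)-th unit-bid is $961.
E wins 0 unit(s) at $961 each.

E: 0 units, pays $0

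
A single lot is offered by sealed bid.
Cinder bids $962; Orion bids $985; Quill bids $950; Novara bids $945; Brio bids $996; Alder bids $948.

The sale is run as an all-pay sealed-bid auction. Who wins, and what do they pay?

Brio pays $996

Rule: the highest bidder wins the item, but every bidder pays their own bid.
Bids in order: 996 (Brio) > 985 (Orion) > 962 (Cinder) > 950 (Quill) > 948 (Alder) > 945 (Novara)
Brio wins with the top bid; all bids are sunk regardless.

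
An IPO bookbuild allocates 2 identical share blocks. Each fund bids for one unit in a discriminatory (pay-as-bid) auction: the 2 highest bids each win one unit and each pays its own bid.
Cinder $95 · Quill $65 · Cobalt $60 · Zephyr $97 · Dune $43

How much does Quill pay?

Quill pays $0

Sorting: 97 (Zephyr), 95 (Cinder), 65 (Quill), 60 (Cobalt), …
Top 2: Zephyr, Cinder.
Quill does not win → $0.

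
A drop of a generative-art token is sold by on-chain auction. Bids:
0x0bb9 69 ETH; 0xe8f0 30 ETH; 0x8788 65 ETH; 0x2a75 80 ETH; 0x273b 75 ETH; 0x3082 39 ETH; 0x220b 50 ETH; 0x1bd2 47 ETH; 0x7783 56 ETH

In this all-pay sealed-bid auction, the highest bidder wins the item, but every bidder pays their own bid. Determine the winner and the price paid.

Bids ranked: 80 (0x2a75) > 75 (0x273b) > 69 (0x0bb9) > 65 (0x8788) > 56 (0x7783) > 50 (0x220b) > …
0x2a75 is highest and takes the item; every bidder forfeits their bid.

0x2a75 pays 80 ETH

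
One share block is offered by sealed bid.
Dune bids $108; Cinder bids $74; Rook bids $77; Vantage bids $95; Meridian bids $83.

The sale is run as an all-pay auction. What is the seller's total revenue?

All-pay auction: the highest bidder wins the item, but every bidder pays their own bid.
Bids ranked: 108 (Dune) > 95 (Vantage) > 83 (Meridian) > 77 (Rook) > 74 (Cinder)
Dune wins with the top bid; all bids are sunk regardless.
Every bidder forfeits their bid regardless of winning.
Revenue = 108 + 74 + 77 + 95 + 83 = $437.

Total revenue: $437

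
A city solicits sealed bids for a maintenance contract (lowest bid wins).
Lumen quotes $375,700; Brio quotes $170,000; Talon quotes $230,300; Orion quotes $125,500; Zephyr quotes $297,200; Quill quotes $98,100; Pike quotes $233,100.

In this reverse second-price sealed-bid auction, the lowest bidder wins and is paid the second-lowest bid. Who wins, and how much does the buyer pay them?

Rule: the lowest bidder wins and is paid the second-lowest bid.
Bids ranked: 98,100 (Quill) < 125,500 (Orion) < 170,000 (Brio) < 230,300 (Talon) < 233,100 (Pike) < 297,200 (Zephyr) < …
Second-price: Quill is paid Orion's bid of $125,500.

Quill is paid $125,500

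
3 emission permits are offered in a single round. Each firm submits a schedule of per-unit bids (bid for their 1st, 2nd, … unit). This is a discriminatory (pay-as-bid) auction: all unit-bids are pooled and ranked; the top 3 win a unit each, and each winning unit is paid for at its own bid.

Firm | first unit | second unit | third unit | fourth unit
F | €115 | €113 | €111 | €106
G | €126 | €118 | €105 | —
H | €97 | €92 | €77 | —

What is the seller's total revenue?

Merging the schedules and taking the best 3: 126 (G-1), 118 (G-2), 115 (F-1)
Next rejected bid: €113 (not a price — pay-as-bid).
Each winning unit pays its own bid.
Revenue = 126 + 118 + 115 = €359.

Total revenue: €359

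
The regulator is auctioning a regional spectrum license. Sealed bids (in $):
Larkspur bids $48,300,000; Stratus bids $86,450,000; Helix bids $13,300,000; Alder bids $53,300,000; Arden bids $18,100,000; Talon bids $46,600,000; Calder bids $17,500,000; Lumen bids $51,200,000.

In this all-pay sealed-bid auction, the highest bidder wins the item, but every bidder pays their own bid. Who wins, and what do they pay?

Rule: the highest bidder wins the item, but every bidder pays their own bid.
Sorting bids: 86,450,000 (Stratus) > 53,300,000 (Alder) > 51,200,000 (Lumen) > 48,300,000 (Larkspur) > 46,600,000 (Talon) > 18,100,000 (Arden) > …
Stratus wins with the top bid; all bids are sunk regardless.

Stratus pays $86,450,000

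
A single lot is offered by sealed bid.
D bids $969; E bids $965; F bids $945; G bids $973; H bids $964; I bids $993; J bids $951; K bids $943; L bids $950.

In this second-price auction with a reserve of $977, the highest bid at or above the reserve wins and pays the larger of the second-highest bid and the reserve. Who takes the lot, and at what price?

Bids ranked: 993 (I) > 973 (G) > 969 (D) > 965 (E) > 964 (H) > 951 (J) > …
Highest eligible bid: I at $993.
Second-highest bid $973 is below the reserve $977, so the reserve binds → payment $977.

I pays $977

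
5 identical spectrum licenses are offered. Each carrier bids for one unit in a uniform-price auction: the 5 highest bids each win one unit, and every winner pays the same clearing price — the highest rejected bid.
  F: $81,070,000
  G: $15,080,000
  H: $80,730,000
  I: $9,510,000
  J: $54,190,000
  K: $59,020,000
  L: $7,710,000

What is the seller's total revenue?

Total revenue: $47,550,000

Ordering the bids: 81,070,000 (F), 80,730,000 (H), 59,020,000 (K), 54,190,000 (J), 15,080,000 (G), 9,510,000 (I), 7,710,000 (L)
Winners (5 units): F, H, K, J, G.
First losing bid is I's $9,510,000, which sets the uniform price.
Total revenue = 5 × $9,510,000 = $47,550,000.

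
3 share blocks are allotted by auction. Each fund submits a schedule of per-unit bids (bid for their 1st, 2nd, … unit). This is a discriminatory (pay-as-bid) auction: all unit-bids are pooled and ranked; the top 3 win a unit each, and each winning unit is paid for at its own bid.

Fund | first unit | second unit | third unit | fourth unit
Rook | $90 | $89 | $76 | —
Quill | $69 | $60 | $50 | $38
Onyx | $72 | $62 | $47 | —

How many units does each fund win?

Pooled unit-bids ranked (top 3): 90 (Rook-1), 89 (Rook-2), 76 (Rook-3)
Next rejected bid: $72 (not a price — pay-as-bid).
Allocation: Rook 3.

Rook 3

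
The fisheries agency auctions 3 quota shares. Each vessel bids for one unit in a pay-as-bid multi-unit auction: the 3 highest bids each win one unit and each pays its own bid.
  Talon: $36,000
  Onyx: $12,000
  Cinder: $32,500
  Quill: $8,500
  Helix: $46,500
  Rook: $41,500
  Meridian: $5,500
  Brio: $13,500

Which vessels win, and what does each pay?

Helix $46,500, Rook $41,500, Talon $36,000

Sorting: 46,500 (Helix), 41,500 (Rook), 36,000 (Talon), 32,500 (Cinder), 13,500 (Brio), …
Winners (3 units): Helix, Rook, Talon.
Each winner pays its own bid: Helix $46,500, Rook $41,500, Talon $36,000.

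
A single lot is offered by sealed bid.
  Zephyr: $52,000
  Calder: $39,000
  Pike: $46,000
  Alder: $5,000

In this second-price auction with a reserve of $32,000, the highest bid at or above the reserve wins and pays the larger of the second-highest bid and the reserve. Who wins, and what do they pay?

Second-price auction with a reserve of $32,000: the highest bid at or above the reserve wins and pays the larger of the second-highest bid and the reserve.
Sorting bids: 52,000 (Zephyr) > 46,000 (Pike) > 39,000 (Calder) > 5,000 (Alder)
Zephyr has the top bid at or above the reserve ($52,000).
Second-highest bid $46,000 exceeds the reserve $32,000 → payment $46,000.

Zephyr pays $46,000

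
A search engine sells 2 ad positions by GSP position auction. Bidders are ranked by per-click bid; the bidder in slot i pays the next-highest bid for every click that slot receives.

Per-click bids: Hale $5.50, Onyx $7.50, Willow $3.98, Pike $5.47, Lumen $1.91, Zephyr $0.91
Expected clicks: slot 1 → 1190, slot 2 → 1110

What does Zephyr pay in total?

Ranked by bid: $7.50 (Onyx) > $5.50 (Hale) > $5.47 (Pike) > …
Zephyr ranks below slot 2 → no slot, pays nothing.

Zephyr pays $0.00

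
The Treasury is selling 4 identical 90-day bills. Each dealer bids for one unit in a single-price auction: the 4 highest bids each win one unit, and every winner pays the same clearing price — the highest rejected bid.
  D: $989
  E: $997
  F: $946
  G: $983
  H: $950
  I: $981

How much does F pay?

Sorting: 997 (E), 989 (D), 983 (G), 981 (I), 950 (H), 946 (F)
Winners (4 units): E, D, G, I.
Clearing price = highest rejected bid = $950.
F does not win → pays $0.

F pays $0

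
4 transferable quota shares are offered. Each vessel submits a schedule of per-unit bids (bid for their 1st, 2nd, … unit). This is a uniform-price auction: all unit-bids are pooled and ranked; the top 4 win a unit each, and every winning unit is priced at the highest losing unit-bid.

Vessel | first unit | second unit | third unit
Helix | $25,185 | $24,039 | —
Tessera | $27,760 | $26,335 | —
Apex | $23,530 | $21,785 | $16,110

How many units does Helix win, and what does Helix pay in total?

Helix: 2 units, pays $47,060

Pooled unit-bids ranked (top 4): 27,760 (Tessera-1), 26,335 (Tessera-2), 25,185 (Helix-1), 24,039 (Helix-2)
The (k+1)-th unit-bid is $23,530.
Helix wins 2 unit(s) at $23,530 each.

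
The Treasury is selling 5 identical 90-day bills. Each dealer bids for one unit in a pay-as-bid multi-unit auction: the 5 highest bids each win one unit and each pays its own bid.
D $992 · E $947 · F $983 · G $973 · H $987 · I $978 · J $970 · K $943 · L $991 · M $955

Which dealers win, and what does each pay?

Ordering the bids: 992 (D), 991 (L), 987 (H), 983 (F), 978 (I), 973 (G), 970 (J), …
The 5 highest are D, L, H, F, I.
Each winner pays its own bid: D $992, L $991, H $987, F $983, I $978.

D $992, L $991, H $987, F $983, I $978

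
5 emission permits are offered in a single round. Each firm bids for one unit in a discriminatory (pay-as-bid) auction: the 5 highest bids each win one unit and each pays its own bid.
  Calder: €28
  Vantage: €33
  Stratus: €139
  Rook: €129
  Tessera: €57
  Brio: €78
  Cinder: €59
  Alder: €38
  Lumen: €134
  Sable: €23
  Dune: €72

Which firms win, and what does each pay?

Bids ranked high→low: 139 (Stratus), 134 (Lumen), 129 (Rook), 78 (Brio), 72 (Dune), 59 (Cinder), 57 (Tessera), …
Top 5: Stratus, Lumen, Rook, Brio, Dune.
Each winner pays its own bid: Stratus €139, Lumen €134, Rook €129, Brio €78, Dune €72.

Stratus €139, Lumen €134, Rook €129, Brio €78, Dune €72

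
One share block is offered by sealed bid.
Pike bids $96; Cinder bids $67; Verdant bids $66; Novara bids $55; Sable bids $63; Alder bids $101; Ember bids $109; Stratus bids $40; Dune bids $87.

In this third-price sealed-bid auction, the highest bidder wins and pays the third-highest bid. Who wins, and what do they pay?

Ember pays $96

Bids in order: 109 (Ember) > 101 (Alder) > 96 (Pike) > 87 (Dune) > 67 (Cinder) > 66 (Verdant) > …
Ember is highest; pays the third-highest bid, $96.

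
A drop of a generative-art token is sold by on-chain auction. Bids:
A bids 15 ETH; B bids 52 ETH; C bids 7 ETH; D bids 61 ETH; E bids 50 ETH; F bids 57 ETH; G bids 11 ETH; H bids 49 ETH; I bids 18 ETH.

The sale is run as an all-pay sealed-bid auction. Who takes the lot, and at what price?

Rule: the highest bidder wins the item, but every bidder pays their own bid.
Bids ranked: 61 (D) > 57 (F) > 52 (B) > 50 (E) > 49 (H) > 18 (I) > …
D wins with the top bid; all bids are sunk regardless.

D pays 61 ETH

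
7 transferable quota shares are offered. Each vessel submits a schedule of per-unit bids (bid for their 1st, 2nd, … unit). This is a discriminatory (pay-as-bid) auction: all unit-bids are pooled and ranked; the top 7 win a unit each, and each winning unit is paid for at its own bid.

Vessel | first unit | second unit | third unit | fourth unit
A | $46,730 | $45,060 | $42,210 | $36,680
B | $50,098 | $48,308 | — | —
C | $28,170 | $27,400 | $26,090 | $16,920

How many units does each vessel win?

All unit-bids, highest first — top 7: 50,098 (B-1), 48,308 (B-2), 46,730 (A-1), 45,060 (A-2), 42,210 (A-3), 36,680 (A-4), 28,170 (C-1)
Next rejected bid: $27,400 (not a price — pay-as-bid).
Allocation: A 4, B 2, C 1.

A 4, B 2, C 1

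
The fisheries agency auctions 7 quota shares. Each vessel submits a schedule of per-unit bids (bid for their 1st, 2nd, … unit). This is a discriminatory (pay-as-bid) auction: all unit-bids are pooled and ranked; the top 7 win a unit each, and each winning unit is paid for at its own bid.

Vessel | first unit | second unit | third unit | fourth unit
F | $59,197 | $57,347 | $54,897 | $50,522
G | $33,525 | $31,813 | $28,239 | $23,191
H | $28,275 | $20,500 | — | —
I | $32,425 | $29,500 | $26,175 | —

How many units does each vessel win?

F 4, G 2, I 1

Pooled unit-bids ranked (top 7): 59,197 (F-1), 57,347 (F-2), 54,897 (F-3), 50,522 (F-4), 33,525 (G-1), 32,425 (I-1), 31,813 (G-2)
Next rejected bid: $29,500 (not a price — pay-as-bid).
Allocation: F 4, G 2, I 1.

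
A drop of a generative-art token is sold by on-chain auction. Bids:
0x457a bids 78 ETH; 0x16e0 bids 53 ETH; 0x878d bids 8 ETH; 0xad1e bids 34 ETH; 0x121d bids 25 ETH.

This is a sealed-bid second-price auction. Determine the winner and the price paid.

0x457a pays 53 ETH

Rule: the highest bidder wins and pays the second-highest bid.
Sorting bids: 78 (0x457a) > 53 (0x16e0) > 34 (0xad1e) > 25 (0x121d) > 8 (0x878d)
Second-price: 0x457a pays 0x16e0's bid of 53 ETH.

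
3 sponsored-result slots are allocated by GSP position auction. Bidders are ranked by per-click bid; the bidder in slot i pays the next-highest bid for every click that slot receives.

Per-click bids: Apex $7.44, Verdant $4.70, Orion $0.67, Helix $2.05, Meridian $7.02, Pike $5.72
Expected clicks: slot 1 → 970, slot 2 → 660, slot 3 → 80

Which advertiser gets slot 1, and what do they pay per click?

Sorting advertisers: $7.44 (Apex) > $7.02 (Meridian) > $5.72 (Pike) > $4.70 (Verdant) > …
Slot 1 goes to the first-ranked bidder, Apex, who pays the next bid down: $7.02/click.

Apex; $7.02 per click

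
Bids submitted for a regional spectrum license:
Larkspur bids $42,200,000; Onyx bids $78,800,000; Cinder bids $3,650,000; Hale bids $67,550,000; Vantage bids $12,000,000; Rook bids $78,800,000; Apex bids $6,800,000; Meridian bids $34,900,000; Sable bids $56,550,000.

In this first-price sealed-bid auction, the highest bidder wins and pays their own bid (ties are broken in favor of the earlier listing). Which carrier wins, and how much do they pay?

Onyx pays $78,800,000

Rule: the highest bidder wins and pays their own bid.
Sorting bids: 78,800,000 (Onyx) > 78,800,000 (Rook) > 67,550,000 (Hale) > 56,550,000 (Sable) > 42,200,000 (Larkspur) > 34,900,000 (Meridian) > …
Tie at $78,800,000 → Onyx wins by tie-break.
First-price: Onyx pays what they bid, $78,800,000.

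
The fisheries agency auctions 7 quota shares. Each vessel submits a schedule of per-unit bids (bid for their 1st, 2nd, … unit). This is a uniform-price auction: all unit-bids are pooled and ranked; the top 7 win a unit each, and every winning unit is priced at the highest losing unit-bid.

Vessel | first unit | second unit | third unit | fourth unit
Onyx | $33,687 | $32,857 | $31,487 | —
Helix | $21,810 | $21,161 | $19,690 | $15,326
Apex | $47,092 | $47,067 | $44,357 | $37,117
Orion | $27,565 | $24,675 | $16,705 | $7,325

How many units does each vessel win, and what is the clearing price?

Apex 4, Onyx 3; clearing price $27,565

All unit-bids, highest first — top 7: 47,092 (Apex-1), 47,067 (Apex-2), 44,357 (Apex-3), 37,117 (Apex-4), 33,687 (Onyx-1), 32,857 (Onyx-2), 31,487 (Onyx-3)
Highest rejected unit-bid = $27,565.
Allocation: Apex 4, Onyx 3.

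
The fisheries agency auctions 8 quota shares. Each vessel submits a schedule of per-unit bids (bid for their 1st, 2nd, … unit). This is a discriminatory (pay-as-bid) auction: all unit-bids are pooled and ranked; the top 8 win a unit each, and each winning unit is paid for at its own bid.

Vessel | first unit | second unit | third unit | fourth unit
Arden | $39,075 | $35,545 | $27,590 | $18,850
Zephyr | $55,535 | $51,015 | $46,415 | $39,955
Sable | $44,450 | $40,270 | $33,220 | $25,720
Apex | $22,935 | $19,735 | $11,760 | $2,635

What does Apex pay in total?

Pooled unit-bids ranked (top 8): 55,535 (Zephyr-1), 51,015 (Zephyr-2), 46,415 (Zephyr-3), 44,450 (Sable-1), 40,270 (Sable-2), 39,955 (Zephyr-4), 39,075 (Arden-1), 35,545 (Arden-2)
Next rejected bid: $33,220 (not a price — pay-as-bid).
Apex wins no units.

Apex pays $0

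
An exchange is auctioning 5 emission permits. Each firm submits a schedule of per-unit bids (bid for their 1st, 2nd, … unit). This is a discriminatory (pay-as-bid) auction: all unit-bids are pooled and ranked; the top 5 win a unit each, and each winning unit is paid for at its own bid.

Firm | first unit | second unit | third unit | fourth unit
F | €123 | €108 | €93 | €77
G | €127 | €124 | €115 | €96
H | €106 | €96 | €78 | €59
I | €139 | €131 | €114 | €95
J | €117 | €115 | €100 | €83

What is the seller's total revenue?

Total revenue: €644

Pooled unit-bids ranked (top 5): 139 (I-1), 131 (I-2), 127 (G-1), 124 (G-2), 123 (F-1)
Next rejected bid: €117 (not a price — pay-as-bid).
Each winning unit pays its own bid.
Revenue = 139 + 131 + 127 + 124 + 123 = €644.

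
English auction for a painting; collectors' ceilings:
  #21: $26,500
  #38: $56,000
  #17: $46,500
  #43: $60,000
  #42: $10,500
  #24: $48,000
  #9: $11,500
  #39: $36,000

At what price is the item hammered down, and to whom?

Limits ranked: 60,000 (#43) > 56,000 (#38) > 48,000 (#24) > 46,500 (#17) > 36,000 (#39) > 26,500 (#21) > …
#38 is the last rival to drop out, at $56,000; #43 remains and wins at that price.

#43 wins at $56,000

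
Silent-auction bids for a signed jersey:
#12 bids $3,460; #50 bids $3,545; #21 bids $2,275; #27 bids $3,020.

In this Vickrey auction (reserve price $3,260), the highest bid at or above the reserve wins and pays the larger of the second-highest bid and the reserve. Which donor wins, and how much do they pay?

#50 pays $3,460

Vickrey auction (reserve price $3,260): the highest bid at or above the reserve wins and pays the larger of the second-highest bid and the reserve.
Sorting bids: 3,545 (#50) > 3,460 (#12) > 3,020 (#27) > 2,275 (#21)
#50 has the top bid at or above the reserve ($3,545).
Second-highest bid $3,460 exceeds the reserve $3,260 → payment $3,460.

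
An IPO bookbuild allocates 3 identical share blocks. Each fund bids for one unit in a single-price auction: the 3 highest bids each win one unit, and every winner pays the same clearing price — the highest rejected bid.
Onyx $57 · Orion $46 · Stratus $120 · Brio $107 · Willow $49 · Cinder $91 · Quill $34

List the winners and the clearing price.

Ordering the bids: 120 (Stratus), 107 (Brio), 91 (Cinder), 57 (Onyx), 49 (Willow), …
The 3 highest are Stratus, Brio, Cinder.
First losing bid is Onyx's $57, which sets the uniform price.

Stratus, Brio, Cinder; each pays $57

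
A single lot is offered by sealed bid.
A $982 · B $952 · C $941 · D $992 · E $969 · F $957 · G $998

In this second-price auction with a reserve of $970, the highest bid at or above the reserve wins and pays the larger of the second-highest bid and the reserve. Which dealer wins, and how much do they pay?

Sorting bids: 998 (G) > 992 (D) > 982 (A) > 969 (E) > 957 (F) > 952 (B) > …
G has the top bid at or above the reserve ($998).
max(second-highest $992, reserve $970) = $992; the reserve does not bind.

G pays $992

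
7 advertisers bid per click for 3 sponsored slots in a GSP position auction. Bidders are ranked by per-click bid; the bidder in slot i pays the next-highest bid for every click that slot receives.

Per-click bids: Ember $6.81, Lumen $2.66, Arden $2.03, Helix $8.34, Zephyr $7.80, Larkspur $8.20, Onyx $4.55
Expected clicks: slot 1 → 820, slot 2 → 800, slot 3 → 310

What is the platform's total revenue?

Ranked by bid: $8.34 (Helix) > $8.20 (Larkspur) > $7.80 (Zephyr) > $6.81 (Ember) > …
Slot 1: Helix pays $8.20 × 820 = $6724.00
Slot 2: Larkspur pays $7.80 × 800 = $6240.00
Slot 3: Zephyr pays $6.81 × 310 = $2111.10
Total = $15075.10

Total revenue: $15075.10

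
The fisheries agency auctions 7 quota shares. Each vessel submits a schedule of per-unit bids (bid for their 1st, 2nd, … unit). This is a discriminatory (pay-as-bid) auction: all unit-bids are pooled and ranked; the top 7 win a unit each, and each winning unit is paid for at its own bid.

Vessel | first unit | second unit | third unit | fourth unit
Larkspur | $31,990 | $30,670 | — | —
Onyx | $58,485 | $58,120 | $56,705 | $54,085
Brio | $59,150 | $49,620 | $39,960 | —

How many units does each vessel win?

Merging the schedules and taking the best 7: 59,150 (Brio-1), 58,485 (Onyx-1), 58,120 (Onyx-2), 56,705 (Onyx-3), 54,085 (Onyx-4), 49,620 (Brio-2), 39,960 (Brio-3)
Next rejected bid: $31,990 (not a price — pay-as-bid).
Allocation: Brio 3, Onyx 4.

Brio 3, Onyx 4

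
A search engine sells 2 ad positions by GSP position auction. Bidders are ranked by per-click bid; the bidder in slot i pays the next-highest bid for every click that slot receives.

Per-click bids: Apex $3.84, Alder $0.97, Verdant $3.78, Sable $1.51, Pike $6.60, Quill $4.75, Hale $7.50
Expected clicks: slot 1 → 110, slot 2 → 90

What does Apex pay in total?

Apex pays $0.00

Ranked by bid: $7.50 (Hale) > $6.60 (Pike) > $4.75 (Quill) > …
Apex ranks below slot 2 → no slot, pays nothing.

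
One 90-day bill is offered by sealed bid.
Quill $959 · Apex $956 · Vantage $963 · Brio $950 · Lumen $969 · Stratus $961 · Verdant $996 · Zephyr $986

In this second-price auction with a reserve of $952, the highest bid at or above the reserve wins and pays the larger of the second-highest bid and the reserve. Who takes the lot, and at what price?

Sorting bids: 996 (Verdant) > 986 (Zephyr) > 969 (Lumen) > 963 (Vantage) > 961 (Stratus) > 959 (Quill) > …
Verdant has the top bid at or above the reserve ($996).
max(second-highest $986, reserve $952) = $986; the reserve does not bind.

Verdant pays $986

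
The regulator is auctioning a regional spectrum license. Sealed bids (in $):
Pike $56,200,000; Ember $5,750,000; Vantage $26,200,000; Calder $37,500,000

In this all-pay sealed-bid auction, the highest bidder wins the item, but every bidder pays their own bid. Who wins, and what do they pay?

All-pay sealed-bid auction: the highest bidder wins the item, but every bidder pays their own bid.
Sorting bids: 56,200,000 (Pike) > 37,500,000 (Calder) > 26,200,000 (Vantage) > 5,750,000 (Ember)
Pike wins with the top bid; all bids are sunk regardless.

Pike pays $56,200,000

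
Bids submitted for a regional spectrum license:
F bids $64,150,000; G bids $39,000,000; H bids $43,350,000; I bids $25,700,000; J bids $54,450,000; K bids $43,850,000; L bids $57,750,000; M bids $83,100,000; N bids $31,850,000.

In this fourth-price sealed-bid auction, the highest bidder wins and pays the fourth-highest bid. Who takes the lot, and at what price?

M pays $54,450,000

Fourth-price sealed-bid auction: the highest bidder wins and pays the fourth-highest bid.
Sorting bids: 83,100,000 (M) > 64,150,000 (F) > 57,750,000 (L) > 54,450,000 (J) > 43,850,000 (K) > 43,350,000 (H) > …
M is highest; pays the fourth-highest bid, $54,450,000.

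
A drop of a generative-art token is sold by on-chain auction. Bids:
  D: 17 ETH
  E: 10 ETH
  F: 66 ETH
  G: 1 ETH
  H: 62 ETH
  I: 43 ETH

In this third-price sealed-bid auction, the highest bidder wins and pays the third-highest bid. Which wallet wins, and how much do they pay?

Sorting bids: 66 (F) > 62 (H) > 43 (I) > 17 (D) > 10 (E) > 1 (G)
F wins; payment is bid #3 in the ranking = 43 ETH.

F pays 43 ETH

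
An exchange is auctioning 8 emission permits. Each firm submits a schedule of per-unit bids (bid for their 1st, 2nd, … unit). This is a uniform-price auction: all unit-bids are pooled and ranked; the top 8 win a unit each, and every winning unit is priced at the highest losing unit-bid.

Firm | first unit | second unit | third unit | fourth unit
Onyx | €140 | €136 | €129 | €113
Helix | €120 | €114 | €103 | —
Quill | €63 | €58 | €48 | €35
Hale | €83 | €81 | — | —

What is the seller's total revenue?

Total revenue: €648

Pooled unit-bids ranked (top 8): 140 (Onyx-1), 136 (Onyx-2), 129 (Onyx-3), 120 (Helix-1), 114 (Helix-2), 113 (Onyx-4), 103 (Helix-3), 83 (Hale-1)
First bid not allocated: €81.
Allocation: Hale 1, Helix 3, Onyx 4. Every unit priced at €81.
Revenue = 8 × 81 = €648.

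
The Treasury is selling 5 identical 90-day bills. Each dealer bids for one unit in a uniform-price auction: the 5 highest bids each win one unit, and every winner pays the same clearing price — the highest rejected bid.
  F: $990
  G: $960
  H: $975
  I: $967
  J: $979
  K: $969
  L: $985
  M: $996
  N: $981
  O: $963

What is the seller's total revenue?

Sorting: 996 (M), 990 (F), 985 (L), 981 (N), 979 (J), 975 (H), 969 (K), …
Top 5: M, F, L, N, J.
Clearing price = highest rejected bid = $975.
Total revenue = 5 × $975 = $4,875.

Total revenue: $4,875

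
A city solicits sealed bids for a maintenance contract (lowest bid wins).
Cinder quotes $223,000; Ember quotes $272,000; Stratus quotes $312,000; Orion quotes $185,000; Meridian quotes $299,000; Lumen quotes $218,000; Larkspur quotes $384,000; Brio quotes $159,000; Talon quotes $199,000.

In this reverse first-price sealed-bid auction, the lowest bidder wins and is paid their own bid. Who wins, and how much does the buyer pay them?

Brio is paid $159,000

Rule: the lowest bidder wins and is paid their own bid.
Bids ranked: 159,000 (Brio) < 185,000 (Orion) < 199,000 (Talon) < 218,000 (Lumen) < 223,000 (Cinder) < 272,000 (Ember) < …
Brio is lowest → is paid own bid, $159,000.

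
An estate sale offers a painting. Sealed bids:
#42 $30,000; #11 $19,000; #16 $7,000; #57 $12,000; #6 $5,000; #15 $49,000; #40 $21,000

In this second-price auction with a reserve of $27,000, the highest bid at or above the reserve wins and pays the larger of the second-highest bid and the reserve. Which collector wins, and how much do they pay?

Sorting bids: 49,000 (#15) > 30,000 (#42) > 21,000 (#40) > 19,000 (#11) > 12,000 (#57) > 7,000 (#16) > …
Highest eligible bid: #15 at $49,000.
max(second-highest $30,000, reserve $27,000) = $30,000; the reserve does not bind.

#15 pays $30,000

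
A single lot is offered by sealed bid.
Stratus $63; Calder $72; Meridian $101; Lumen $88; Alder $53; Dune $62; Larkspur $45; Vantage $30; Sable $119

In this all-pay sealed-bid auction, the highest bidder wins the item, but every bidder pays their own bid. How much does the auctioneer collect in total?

Total revenue: $633

Sorting bids: 119 (Sable) > 101 (Meridian) > 88 (Lumen) > 72 (Calder) > 63 (Stratus) > 62 (Dune) > …
Every bidder forfeits their bid regardless of winning.
Revenue = 63 + 72 + 101 + 88 + 53 + 62 + 45 + 30 + 119 = $633.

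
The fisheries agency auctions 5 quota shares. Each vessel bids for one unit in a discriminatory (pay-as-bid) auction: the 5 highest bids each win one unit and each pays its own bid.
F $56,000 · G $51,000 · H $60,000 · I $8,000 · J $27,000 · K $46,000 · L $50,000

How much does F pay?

F pays $56,000

Ordering the bids: 60,000 (H), 56,000 (F), 51,000 (G), 50,000 (L), 46,000 (K), 27,000 (J), 8,000 (I)
The 5 highest are H, F, G, L, K.
F wins → own bid $56,000.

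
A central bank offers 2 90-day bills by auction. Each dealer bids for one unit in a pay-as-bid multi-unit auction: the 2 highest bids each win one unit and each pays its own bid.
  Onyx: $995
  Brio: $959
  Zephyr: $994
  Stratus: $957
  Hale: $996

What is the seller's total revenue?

Ordering the bids: 996 (Hale), 995 (Onyx), 994 (Zephyr), 959 (Brio), …
Top 2: Hale, Onyx.
Total revenue = 996 + 995 = $1,991.

Total revenue: $1,991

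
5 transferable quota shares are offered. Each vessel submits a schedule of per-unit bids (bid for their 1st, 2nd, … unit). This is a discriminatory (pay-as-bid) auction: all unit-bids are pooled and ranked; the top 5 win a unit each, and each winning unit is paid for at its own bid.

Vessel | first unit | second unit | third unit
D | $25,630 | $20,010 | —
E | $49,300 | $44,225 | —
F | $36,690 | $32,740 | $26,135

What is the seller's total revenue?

Total revenue: $189,090

Merging the schedules and taking the best 5: 49,300 (E-1), 44,225 (E-2), 36,690 (F-1), 32,740 (F-2), 26,135 (F-3)
Next rejected bid: $25,630 (not a price — pay-as-bid).
Each winning unit pays its own bid.
Revenue = 49,300 + 44,225 + 36,690 + 32,740 + 26,135 = $189,090.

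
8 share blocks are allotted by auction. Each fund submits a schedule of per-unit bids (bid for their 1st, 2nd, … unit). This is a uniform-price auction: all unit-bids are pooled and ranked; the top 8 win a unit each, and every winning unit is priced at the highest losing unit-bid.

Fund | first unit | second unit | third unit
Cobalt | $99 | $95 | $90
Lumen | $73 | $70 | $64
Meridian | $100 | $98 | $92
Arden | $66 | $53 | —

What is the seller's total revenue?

All unit-bids, highest first — top 8: 100 (Meridian-1), 99 (Cobalt-1), 98 (Meridian-2), 95 (Cobalt-2), 92 (Meridian-3), 90 (Cobalt-3), 73 (Lumen-1), 70 (Lumen-2)
First bid not allocated: $66.
Allocation: Cobalt 3, Lumen 2, Meridian 3. Every unit priced at $66.
Revenue = 8 × 66 = $528.

Total revenue: $528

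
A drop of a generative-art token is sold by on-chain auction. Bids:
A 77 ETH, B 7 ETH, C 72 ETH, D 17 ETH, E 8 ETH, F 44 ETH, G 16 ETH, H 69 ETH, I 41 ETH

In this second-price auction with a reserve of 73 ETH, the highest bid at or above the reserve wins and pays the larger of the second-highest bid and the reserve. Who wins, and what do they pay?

A pays 73 ETH

Bids in order: 77 (A) > 72 (C) > 69 (H) > 44 (F) > 41 (I) > 17 (D) > …
A has the top bid at or above the reserve (77 ETH).
Second-highest bid 72 ETH is below the reserve 73 ETH, so the reserve binds → payment 73 ETH.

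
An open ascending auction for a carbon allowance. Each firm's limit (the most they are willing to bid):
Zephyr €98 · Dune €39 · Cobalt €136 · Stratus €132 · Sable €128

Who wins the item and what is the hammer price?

Sorting limits: 136 (Cobalt) > 132 (Stratus) > 128 (Sable) > 98 (Zephyr) > 39 (Dune)
Bidding ends when Stratus exits at €132; Cobalt takes it.

Cobalt wins at €132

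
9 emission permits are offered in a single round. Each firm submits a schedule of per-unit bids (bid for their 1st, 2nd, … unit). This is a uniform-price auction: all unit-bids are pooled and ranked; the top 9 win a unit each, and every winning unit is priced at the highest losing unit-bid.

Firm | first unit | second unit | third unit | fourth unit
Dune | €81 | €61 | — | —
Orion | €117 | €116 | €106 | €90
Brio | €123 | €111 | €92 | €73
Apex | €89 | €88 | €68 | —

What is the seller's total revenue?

Total revenue: €729

Pooled unit-bids ranked (top 9): 123 (Brio-1), 117 (Orion-1), 116 (Orion-2), 111 (Brio-2), 106 (Orion-3), 92 (Brio-3), 90 (Orion-4), 89 (Apex-1), 88 (Apex-2)
The (k+1)-th unit-bid is €81.
Allocation: Apex 2, Brio 3, Orion 4. Every unit priced at €81.
Revenue = 9 × 81 = €729.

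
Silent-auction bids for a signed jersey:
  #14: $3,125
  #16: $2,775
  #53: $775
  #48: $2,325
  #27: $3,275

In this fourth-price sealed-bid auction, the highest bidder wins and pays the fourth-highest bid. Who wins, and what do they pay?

#27 pays $2,325

Bids in order: 3,275 (#27) > 3,125 (#14) > 2,775 (#16) > 2,325 (#48) > 775 (#53)
#27 wins; payment is bid #4 in the ranking = $2,325.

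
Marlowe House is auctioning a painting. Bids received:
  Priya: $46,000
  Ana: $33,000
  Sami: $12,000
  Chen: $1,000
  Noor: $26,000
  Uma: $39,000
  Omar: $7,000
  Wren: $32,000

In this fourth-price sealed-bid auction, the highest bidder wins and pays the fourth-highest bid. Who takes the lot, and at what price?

Bids ranked: 46,000 (Priya) > 39,000 (Uma) > 33,000 (Ana) > 32,000 (Wren) > 26,000 (Noor) > 12,000 (Sami) > …
Priya is highest; pays the fourth-highest bid, $32,000.

Priya pays $32,000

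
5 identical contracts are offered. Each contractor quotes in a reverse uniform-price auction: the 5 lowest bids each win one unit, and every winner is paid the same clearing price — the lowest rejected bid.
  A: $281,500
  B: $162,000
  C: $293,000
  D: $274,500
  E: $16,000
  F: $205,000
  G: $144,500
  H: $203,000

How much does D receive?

D is paid $0

Sorting: 16,000 (E), 144,500 (G), 162,000 (B), 203,000 (H), 205,000 (F), 274,500 (D), 281,500 (A), …
Lowest 5: E, G, B, H, F.
Clearing price = lowest rejected bid = $274,500.
D does not win → is paid $0.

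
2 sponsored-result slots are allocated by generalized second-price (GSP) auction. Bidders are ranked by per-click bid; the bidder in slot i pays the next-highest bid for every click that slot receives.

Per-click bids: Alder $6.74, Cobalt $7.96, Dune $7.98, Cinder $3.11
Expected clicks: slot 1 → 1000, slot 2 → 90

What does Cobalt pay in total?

Ranked by bid: $7.98 (Dune) > $7.96 (Cobalt) > $6.74 (Alder) > …
Cobalt holds slot 2 → pays next bid $6.74 × 90 clicks = $606.60.

Cobalt pays $606.60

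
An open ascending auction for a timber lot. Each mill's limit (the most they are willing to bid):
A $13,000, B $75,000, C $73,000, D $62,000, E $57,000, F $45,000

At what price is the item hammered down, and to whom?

B wins at $73,000

Open ascending-bid auction: the price rises until one bidder remains; the winner pays the price at which the last rival dropped out.
Limits ranked: 75,000 (B) > 73,000 (C) > 62,000 (D) > 57,000 (E) > 45,000 (F) > 13,000 (A)
Once the price passes $73,000, only B is left; the hammer falls at C's limit of $73,000.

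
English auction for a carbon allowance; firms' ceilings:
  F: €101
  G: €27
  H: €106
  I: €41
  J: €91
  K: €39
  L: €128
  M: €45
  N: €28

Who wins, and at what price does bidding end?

L wins at €106

Limits in order: 128 (L) > 106 (H) > 101 (F) > 91 (J) > 45 (M) > 41 (I) > …
H is the last rival to drop out, at €106; L remains and wins at that price.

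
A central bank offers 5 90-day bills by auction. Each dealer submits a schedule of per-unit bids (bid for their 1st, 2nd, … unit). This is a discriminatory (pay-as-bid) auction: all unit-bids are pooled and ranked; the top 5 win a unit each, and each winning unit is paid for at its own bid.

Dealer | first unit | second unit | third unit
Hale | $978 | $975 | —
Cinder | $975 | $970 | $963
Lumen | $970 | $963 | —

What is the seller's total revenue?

Merging the schedules and taking the best 5: 978 (Hale-1), 975 (Hale-2), 975 (Cinder-1), 970 (Cinder-2), 970 (Lumen-1)
Next rejected bid: $963 (not a price — pay-as-bid).
Each winning unit pays its own bid.
Revenue = 978 + 975 + 975 + 970 + 970 = $4,868.

Total revenue: $4,868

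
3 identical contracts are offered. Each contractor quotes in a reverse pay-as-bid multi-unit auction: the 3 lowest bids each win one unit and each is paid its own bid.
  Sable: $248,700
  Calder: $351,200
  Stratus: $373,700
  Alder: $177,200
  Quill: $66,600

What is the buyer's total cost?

Total cost: $492,500

Sorting: 66,600 (Quill), 177,200 (Alder), 248,700 (Sable), 351,200 (Calder), 373,700 (Stratus)
Winners (3 units): Quill, Alder, Sable.
Total cost = 66,600 + 177,200 + 248,700 = $492,500.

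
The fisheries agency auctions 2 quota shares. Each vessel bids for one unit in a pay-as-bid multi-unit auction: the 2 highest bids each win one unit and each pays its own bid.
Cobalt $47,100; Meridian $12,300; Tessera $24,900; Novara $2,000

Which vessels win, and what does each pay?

Cobalt $47,100, Tessera $24,900

Sorting: 47,100 (Cobalt), 24,900 (Tessera), 12,300 (Meridian), 2,000 (Novara)
Top 2: Cobalt, Tessera.
Each winner pays its own bid: Cobalt $47,100, Tessera $24,900.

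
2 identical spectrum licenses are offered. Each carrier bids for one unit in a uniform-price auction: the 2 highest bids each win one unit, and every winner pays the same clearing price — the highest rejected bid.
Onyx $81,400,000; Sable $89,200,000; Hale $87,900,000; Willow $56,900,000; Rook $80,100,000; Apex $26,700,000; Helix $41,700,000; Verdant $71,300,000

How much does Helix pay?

Ordering the bids: 89,200,000 (Sable), 87,900,000 (Hale), 81,400,000 (Onyx), 80,100,000 (Rook), …
Winners (2 units): Sable, Hale.
Highest unsuccessful bid: $81,400,000 → clearing price.
Helix does not win → pays $0.

Helix pays $0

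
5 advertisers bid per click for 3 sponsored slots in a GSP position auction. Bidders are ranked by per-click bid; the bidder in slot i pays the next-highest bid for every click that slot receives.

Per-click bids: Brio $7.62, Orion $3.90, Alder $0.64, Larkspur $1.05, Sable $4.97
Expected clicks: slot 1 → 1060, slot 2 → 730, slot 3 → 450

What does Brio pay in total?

Sorting advertisers: $7.62 (Brio) > $4.97 (Sable) > $3.90 (Orion) > $1.05 (Larkspur) > …
Brio holds slot 1 → pays next bid $4.97 × 1060 clicks = $5268.20.

Brio pays $5268.20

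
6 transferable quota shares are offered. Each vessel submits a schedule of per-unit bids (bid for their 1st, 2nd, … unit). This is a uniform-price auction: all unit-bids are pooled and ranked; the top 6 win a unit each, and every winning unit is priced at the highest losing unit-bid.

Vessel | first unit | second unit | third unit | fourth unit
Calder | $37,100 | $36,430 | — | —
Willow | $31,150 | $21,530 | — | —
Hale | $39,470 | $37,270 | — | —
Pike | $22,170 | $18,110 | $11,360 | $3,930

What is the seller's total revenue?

All unit-bids, highest first — top 6: 39,470 (Hale-1), 37,270 (Hale-2), 37,100 (Calder-1), 36,430 (Calder-2), 31,150 (Willow-1), 22,170 (Pike-1)
First bid not allocated: $21,530.
Allocation: Calder 2, Hale 2, Pike 1, Willow 1. Every unit priced at $21,530.
Revenue = 6 × 21,530 = $129,180.

Total revenue: $129,180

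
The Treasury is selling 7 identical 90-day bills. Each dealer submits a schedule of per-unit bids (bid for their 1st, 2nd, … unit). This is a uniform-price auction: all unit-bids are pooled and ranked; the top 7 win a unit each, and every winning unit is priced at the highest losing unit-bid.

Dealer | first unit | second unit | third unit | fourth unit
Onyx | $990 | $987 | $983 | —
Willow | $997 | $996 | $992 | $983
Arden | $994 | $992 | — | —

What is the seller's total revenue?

Total revenue: $6,881

Pooled unit-bids ranked (top 7): 997 (Willow-1), 996 (Willow-2), 994 (Arden-1), 992 (Willow-3), 992 (Arden-2), 990 (Onyx-1), 987 (Onyx-2)
First bid not allocated: $983.
Allocation: Arden 2, Onyx 2, Willow 3. Every unit priced at $983.
Revenue = 7 × 983 = $6,881.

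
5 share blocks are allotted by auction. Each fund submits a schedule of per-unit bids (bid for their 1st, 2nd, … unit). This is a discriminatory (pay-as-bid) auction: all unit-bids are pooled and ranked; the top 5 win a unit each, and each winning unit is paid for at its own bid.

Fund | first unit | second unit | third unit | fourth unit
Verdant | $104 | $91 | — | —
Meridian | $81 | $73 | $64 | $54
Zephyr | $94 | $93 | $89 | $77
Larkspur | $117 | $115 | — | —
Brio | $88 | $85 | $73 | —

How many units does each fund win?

Larkspur 2, Verdant 1, Zephyr 2

Merging the schedules and taking the best 5: 117 (Larkspur-1), 115 (Larkspur-2), 104 (Verdant-1), 94 (Zephyr-1), 93 (Zephyr-2)
Next rejected bid: $91 (not a price — pay-as-bid).
Allocation: Larkspur 2, Verdant 1, Zephyr 2.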